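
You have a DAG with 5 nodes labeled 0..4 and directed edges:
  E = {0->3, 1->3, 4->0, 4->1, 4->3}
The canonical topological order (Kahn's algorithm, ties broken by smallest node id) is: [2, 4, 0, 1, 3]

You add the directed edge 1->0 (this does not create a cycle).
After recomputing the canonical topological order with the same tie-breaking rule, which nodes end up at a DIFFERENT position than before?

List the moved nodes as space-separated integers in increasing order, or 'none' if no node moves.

Old toposort: [2, 4, 0, 1, 3]
Added edge 1->0
Recompute Kahn (smallest-id tiebreak):
  initial in-degrees: [2, 1, 0, 3, 0]
  ready (indeg=0): [2, 4]
  pop 2: no out-edges | ready=[4] | order so far=[2]
  pop 4: indeg[0]->1; indeg[1]->0; indeg[3]->2 | ready=[1] | order so far=[2, 4]
  pop 1: indeg[0]->0; indeg[3]->1 | ready=[0] | order so far=[2, 4, 1]
  pop 0: indeg[3]->0 | ready=[3] | order so far=[2, 4, 1, 0]
  pop 3: no out-edges | ready=[] | order so far=[2, 4, 1, 0, 3]
New canonical toposort: [2, 4, 1, 0, 3]
Compare positions:
  Node 0: index 2 -> 3 (moved)
  Node 1: index 3 -> 2 (moved)
  Node 2: index 0 -> 0 (same)
  Node 3: index 4 -> 4 (same)
  Node 4: index 1 -> 1 (same)
Nodes that changed position: 0 1

Answer: 0 1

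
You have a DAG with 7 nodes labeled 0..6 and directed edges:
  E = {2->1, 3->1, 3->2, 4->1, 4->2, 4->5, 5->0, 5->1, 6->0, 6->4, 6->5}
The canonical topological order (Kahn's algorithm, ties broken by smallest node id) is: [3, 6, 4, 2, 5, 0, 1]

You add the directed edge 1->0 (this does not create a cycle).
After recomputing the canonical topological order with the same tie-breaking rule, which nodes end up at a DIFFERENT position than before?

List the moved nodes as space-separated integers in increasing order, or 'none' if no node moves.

Old toposort: [3, 6, 4, 2, 5, 0, 1]
Added edge 1->0
Recompute Kahn (smallest-id tiebreak):
  initial in-degrees: [3, 4, 2, 0, 1, 2, 0]
  ready (indeg=0): [3, 6]
  pop 3: indeg[1]->3; indeg[2]->1 | ready=[6] | order so far=[3]
  pop 6: indeg[0]->2; indeg[4]->0; indeg[5]->1 | ready=[4] | order so far=[3, 6]
  pop 4: indeg[1]->2; indeg[2]->0; indeg[5]->0 | ready=[2, 5] | order so far=[3, 6, 4]
  pop 2: indeg[1]->1 | ready=[5] | order so far=[3, 6, 4, 2]
  pop 5: indeg[0]->1; indeg[1]->0 | ready=[1] | order so far=[3, 6, 4, 2, 5]
  pop 1: indeg[0]->0 | ready=[0] | order so far=[3, 6, 4, 2, 5, 1]
  pop 0: no out-edges | ready=[] | order so far=[3, 6, 4, 2, 5, 1, 0]
New canonical toposort: [3, 6, 4, 2, 5, 1, 0]
Compare positions:
  Node 0: index 5 -> 6 (moved)
  Node 1: index 6 -> 5 (moved)
  Node 2: index 3 -> 3 (same)
  Node 3: index 0 -> 0 (same)
  Node 4: index 2 -> 2 (same)
  Node 5: index 4 -> 4 (same)
  Node 6: index 1 -> 1 (same)
Nodes that changed position: 0 1

Answer: 0 1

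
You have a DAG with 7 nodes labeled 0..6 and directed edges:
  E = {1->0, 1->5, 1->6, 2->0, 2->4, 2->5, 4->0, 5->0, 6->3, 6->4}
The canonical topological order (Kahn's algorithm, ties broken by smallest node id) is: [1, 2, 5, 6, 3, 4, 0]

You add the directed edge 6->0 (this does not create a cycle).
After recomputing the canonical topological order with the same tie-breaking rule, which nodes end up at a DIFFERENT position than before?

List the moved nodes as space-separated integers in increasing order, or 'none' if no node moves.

Old toposort: [1, 2, 5, 6, 3, 4, 0]
Added edge 6->0
Recompute Kahn (smallest-id tiebreak):
  initial in-degrees: [5, 0, 0, 1, 2, 2, 1]
  ready (indeg=0): [1, 2]
  pop 1: indeg[0]->4; indeg[5]->1; indeg[6]->0 | ready=[2, 6] | order so far=[1]
  pop 2: indeg[0]->3; indeg[4]->1; indeg[5]->0 | ready=[5, 6] | order so far=[1, 2]
  pop 5: indeg[0]->2 | ready=[6] | order so far=[1, 2, 5]
  pop 6: indeg[0]->1; indeg[3]->0; indeg[4]->0 | ready=[3, 4] | order so far=[1, 2, 5, 6]
  pop 3: no out-edges | ready=[4] | order so far=[1, 2, 5, 6, 3]
  pop 4: indeg[0]->0 | ready=[0] | order so far=[1, 2, 5, 6, 3, 4]
  pop 0: no out-edges | ready=[] | order so far=[1, 2, 5, 6, 3, 4, 0]
New canonical toposort: [1, 2, 5, 6, 3, 4, 0]
Compare positions:
  Node 0: index 6 -> 6 (same)
  Node 1: index 0 -> 0 (same)
  Node 2: index 1 -> 1 (same)
  Node 3: index 4 -> 4 (same)
  Node 4: index 5 -> 5 (same)
  Node 5: index 2 -> 2 (same)
  Node 6: index 3 -> 3 (same)
Nodes that changed position: none

Answer: none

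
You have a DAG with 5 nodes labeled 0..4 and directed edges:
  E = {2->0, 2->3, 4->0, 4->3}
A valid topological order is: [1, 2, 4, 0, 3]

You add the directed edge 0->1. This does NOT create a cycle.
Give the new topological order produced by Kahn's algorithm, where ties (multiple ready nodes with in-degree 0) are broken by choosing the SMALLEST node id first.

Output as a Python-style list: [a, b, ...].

Answer: [2, 4, 0, 1, 3]

Derivation:
Old toposort: [1, 2, 4, 0, 3]
Added edge: 0->1
Position of 0 (3) > position of 1 (0). Must reorder: 0 must now come before 1.
Run Kahn's algorithm (break ties by smallest node id):
  initial in-degrees: [2, 1, 0, 2, 0]
  ready (indeg=0): [2, 4]
  pop 2: indeg[0]->1; indeg[3]->1 | ready=[4] | order so far=[2]
  pop 4: indeg[0]->0; indeg[3]->0 | ready=[0, 3] | order so far=[2, 4]
  pop 0: indeg[1]->0 | ready=[1, 3] | order so far=[2, 4, 0]
  pop 1: no out-edges | ready=[3] | order so far=[2, 4, 0, 1]
  pop 3: no out-edges | ready=[] | order so far=[2, 4, 0, 1, 3]
  Result: [2, 4, 0, 1, 3]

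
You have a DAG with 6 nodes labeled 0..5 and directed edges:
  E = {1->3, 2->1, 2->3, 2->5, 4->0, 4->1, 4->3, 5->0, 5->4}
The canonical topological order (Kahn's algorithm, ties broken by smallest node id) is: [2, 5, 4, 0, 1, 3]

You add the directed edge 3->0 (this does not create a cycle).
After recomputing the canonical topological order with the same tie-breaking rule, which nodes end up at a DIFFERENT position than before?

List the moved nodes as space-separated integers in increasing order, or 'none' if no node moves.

Old toposort: [2, 5, 4, 0, 1, 3]
Added edge 3->0
Recompute Kahn (smallest-id tiebreak):
  initial in-degrees: [3, 2, 0, 3, 1, 1]
  ready (indeg=0): [2]
  pop 2: indeg[1]->1; indeg[3]->2; indeg[5]->0 | ready=[5] | order so far=[2]
  pop 5: indeg[0]->2; indeg[4]->0 | ready=[4] | order so far=[2, 5]
  pop 4: indeg[0]->1; indeg[1]->0; indeg[3]->1 | ready=[1] | order so far=[2, 5, 4]
  pop 1: indeg[3]->0 | ready=[3] | order so far=[2, 5, 4, 1]
  pop 3: indeg[0]->0 | ready=[0] | order so far=[2, 5, 4, 1, 3]
  pop 0: no out-edges | ready=[] | order so far=[2, 5, 4, 1, 3, 0]
New canonical toposort: [2, 5, 4, 1, 3, 0]
Compare positions:
  Node 0: index 3 -> 5 (moved)
  Node 1: index 4 -> 3 (moved)
  Node 2: index 0 -> 0 (same)
  Node 3: index 5 -> 4 (moved)
  Node 4: index 2 -> 2 (same)
  Node 5: index 1 -> 1 (same)
Nodes that changed position: 0 1 3

Answer: 0 1 3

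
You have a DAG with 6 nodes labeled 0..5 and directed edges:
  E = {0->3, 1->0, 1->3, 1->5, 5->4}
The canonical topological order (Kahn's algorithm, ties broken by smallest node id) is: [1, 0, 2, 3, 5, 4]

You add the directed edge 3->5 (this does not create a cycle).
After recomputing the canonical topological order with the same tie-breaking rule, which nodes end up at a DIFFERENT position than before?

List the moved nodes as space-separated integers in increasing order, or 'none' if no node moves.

Old toposort: [1, 0, 2, 3, 5, 4]
Added edge 3->5
Recompute Kahn (smallest-id tiebreak):
  initial in-degrees: [1, 0, 0, 2, 1, 2]
  ready (indeg=0): [1, 2]
  pop 1: indeg[0]->0; indeg[3]->1; indeg[5]->1 | ready=[0, 2] | order so far=[1]
  pop 0: indeg[3]->0 | ready=[2, 3] | order so far=[1, 0]
  pop 2: no out-edges | ready=[3] | order so far=[1, 0, 2]
  pop 3: indeg[5]->0 | ready=[5] | order so far=[1, 0, 2, 3]
  pop 5: indeg[4]->0 | ready=[4] | order so far=[1, 0, 2, 3, 5]
  pop 4: no out-edges | ready=[] | order so far=[1, 0, 2, 3, 5, 4]
New canonical toposort: [1, 0, 2, 3, 5, 4]
Compare positions:
  Node 0: index 1 -> 1 (same)
  Node 1: index 0 -> 0 (same)
  Node 2: index 2 -> 2 (same)
  Node 3: index 3 -> 3 (same)
  Node 4: index 5 -> 5 (same)
  Node 5: index 4 -> 4 (same)
Nodes that changed position: none

Answer: none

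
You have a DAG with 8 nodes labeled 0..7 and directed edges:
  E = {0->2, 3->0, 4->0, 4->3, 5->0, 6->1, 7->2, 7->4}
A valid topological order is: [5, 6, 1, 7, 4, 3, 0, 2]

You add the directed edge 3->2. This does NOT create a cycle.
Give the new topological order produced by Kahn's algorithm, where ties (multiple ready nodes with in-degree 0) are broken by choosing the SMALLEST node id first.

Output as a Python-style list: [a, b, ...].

Answer: [5, 6, 1, 7, 4, 3, 0, 2]

Derivation:
Old toposort: [5, 6, 1, 7, 4, 3, 0, 2]
Added edge: 3->2
Position of 3 (5) < position of 2 (7). Old order still valid.
Run Kahn's algorithm (break ties by smallest node id):
  initial in-degrees: [3, 1, 3, 1, 1, 0, 0, 0]
  ready (indeg=0): [5, 6, 7]
  pop 5: indeg[0]->2 | ready=[6, 7] | order so far=[5]
  pop 6: indeg[1]->0 | ready=[1, 7] | order so far=[5, 6]
  pop 1: no out-edges | ready=[7] | order so far=[5, 6, 1]
  pop 7: indeg[2]->2; indeg[4]->0 | ready=[4] | order so far=[5, 6, 1, 7]
  pop 4: indeg[0]->1; indeg[3]->0 | ready=[3] | order so far=[5, 6, 1, 7, 4]
  pop 3: indeg[0]->0; indeg[2]->1 | ready=[0] | order so far=[5, 6, 1, 7, 4, 3]
  pop 0: indeg[2]->0 | ready=[2] | order so far=[5, 6, 1, 7, 4, 3, 0]
  pop 2: no out-edges | ready=[] | order so far=[5, 6, 1, 7, 4, 3, 0, 2]
  Result: [5, 6, 1, 7, 4, 3, 0, 2]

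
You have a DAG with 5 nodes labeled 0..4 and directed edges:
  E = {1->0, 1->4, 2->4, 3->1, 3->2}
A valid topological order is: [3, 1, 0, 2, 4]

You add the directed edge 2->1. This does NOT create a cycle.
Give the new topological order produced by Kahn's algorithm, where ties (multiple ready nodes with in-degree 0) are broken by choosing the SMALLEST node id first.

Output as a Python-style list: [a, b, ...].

Answer: [3, 2, 1, 0, 4]

Derivation:
Old toposort: [3, 1, 0, 2, 4]
Added edge: 2->1
Position of 2 (3) > position of 1 (1). Must reorder: 2 must now come before 1.
Run Kahn's algorithm (break ties by smallest node id):
  initial in-degrees: [1, 2, 1, 0, 2]
  ready (indeg=0): [3]
  pop 3: indeg[1]->1; indeg[2]->0 | ready=[2] | order so far=[3]
  pop 2: indeg[1]->0; indeg[4]->1 | ready=[1] | order so far=[3, 2]
  pop 1: indeg[0]->0; indeg[4]->0 | ready=[0, 4] | order so far=[3, 2, 1]
  pop 0: no out-edges | ready=[4] | order so far=[3, 2, 1, 0]
  pop 4: no out-edges | ready=[] | order so far=[3, 2, 1, 0, 4]
  Result: [3, 2, 1, 0, 4]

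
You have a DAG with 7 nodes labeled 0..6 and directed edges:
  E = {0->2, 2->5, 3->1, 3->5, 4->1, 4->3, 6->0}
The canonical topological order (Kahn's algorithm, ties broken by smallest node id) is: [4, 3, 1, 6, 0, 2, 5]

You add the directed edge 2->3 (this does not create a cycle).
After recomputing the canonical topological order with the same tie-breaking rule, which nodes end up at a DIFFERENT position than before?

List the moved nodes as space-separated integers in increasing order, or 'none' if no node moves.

Old toposort: [4, 3, 1, 6, 0, 2, 5]
Added edge 2->3
Recompute Kahn (smallest-id tiebreak):
  initial in-degrees: [1, 2, 1, 2, 0, 2, 0]
  ready (indeg=0): [4, 6]
  pop 4: indeg[1]->1; indeg[3]->1 | ready=[6] | order so far=[4]
  pop 6: indeg[0]->0 | ready=[0] | order so far=[4, 6]
  pop 0: indeg[2]->0 | ready=[2] | order so far=[4, 6, 0]
  pop 2: indeg[3]->0; indeg[5]->1 | ready=[3] | order so far=[4, 6, 0, 2]
  pop 3: indeg[1]->0; indeg[5]->0 | ready=[1, 5] | order so far=[4, 6, 0, 2, 3]
  pop 1: no out-edges | ready=[5] | order so far=[4, 6, 0, 2, 3, 1]
  pop 5: no out-edges | ready=[] | order so far=[4, 6, 0, 2, 3, 1, 5]
New canonical toposort: [4, 6, 0, 2, 3, 1, 5]
Compare positions:
  Node 0: index 4 -> 2 (moved)
  Node 1: index 2 -> 5 (moved)
  Node 2: index 5 -> 3 (moved)
  Node 3: index 1 -> 4 (moved)
  Node 4: index 0 -> 0 (same)
  Node 5: index 6 -> 6 (same)
  Node 6: index 3 -> 1 (moved)
Nodes that changed position: 0 1 2 3 6

Answer: 0 1 2 3 6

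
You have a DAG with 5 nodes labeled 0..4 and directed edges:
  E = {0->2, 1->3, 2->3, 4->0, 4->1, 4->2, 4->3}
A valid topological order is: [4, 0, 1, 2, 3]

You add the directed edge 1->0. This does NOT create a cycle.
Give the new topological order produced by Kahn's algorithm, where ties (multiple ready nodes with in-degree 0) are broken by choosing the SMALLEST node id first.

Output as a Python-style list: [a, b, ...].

Old toposort: [4, 0, 1, 2, 3]
Added edge: 1->0
Position of 1 (2) > position of 0 (1). Must reorder: 1 must now come before 0.
Run Kahn's algorithm (break ties by smallest node id):
  initial in-degrees: [2, 1, 2, 3, 0]
  ready (indeg=0): [4]
  pop 4: indeg[0]->1; indeg[1]->0; indeg[2]->1; indeg[3]->2 | ready=[1] | order so far=[4]
  pop 1: indeg[0]->0; indeg[3]->1 | ready=[0] | order so far=[4, 1]
  pop 0: indeg[2]->0 | ready=[2] | order so far=[4, 1, 0]
  pop 2: indeg[3]->0 | ready=[3] | order so far=[4, 1, 0, 2]
  pop 3: no out-edges | ready=[] | order so far=[4, 1, 0, 2, 3]
  Result: [4, 1, 0, 2, 3]

Answer: [4, 1, 0, 2, 3]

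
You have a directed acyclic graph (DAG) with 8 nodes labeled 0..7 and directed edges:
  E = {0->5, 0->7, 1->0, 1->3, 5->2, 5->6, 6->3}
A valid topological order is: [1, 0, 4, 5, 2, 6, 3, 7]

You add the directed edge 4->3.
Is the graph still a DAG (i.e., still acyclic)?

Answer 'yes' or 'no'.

Answer: yes

Derivation:
Given toposort: [1, 0, 4, 5, 2, 6, 3, 7]
Position of 4: index 2; position of 3: index 6
New edge 4->3: forward
Forward edge: respects the existing order. Still a DAG, same toposort still valid.
Still a DAG? yes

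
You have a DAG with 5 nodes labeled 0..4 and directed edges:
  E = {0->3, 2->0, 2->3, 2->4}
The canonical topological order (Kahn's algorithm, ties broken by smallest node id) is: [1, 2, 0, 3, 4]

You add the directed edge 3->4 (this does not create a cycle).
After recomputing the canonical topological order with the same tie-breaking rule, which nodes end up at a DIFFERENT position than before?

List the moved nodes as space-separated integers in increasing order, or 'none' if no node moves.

Answer: none

Derivation:
Old toposort: [1, 2, 0, 3, 4]
Added edge 3->4
Recompute Kahn (smallest-id tiebreak):
  initial in-degrees: [1, 0, 0, 2, 2]
  ready (indeg=0): [1, 2]
  pop 1: no out-edges | ready=[2] | order so far=[1]
  pop 2: indeg[0]->0; indeg[3]->1; indeg[4]->1 | ready=[0] | order so far=[1, 2]
  pop 0: indeg[3]->0 | ready=[3] | order so far=[1, 2, 0]
  pop 3: indeg[4]->0 | ready=[4] | order so far=[1, 2, 0, 3]
  pop 4: no out-edges | ready=[] | order so far=[1, 2, 0, 3, 4]
New canonical toposort: [1, 2, 0, 3, 4]
Compare positions:
  Node 0: index 2 -> 2 (same)
  Node 1: index 0 -> 0 (same)
  Node 2: index 1 -> 1 (same)
  Node 3: index 3 -> 3 (same)
  Node 4: index 4 -> 4 (same)
Nodes that changed position: none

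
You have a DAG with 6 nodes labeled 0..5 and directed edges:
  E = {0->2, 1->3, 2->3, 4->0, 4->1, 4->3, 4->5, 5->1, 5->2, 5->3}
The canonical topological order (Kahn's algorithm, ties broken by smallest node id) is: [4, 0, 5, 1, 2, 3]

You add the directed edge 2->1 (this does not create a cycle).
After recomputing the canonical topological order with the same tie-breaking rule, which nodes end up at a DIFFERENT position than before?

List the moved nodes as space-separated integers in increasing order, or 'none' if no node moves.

Old toposort: [4, 0, 5, 1, 2, 3]
Added edge 2->1
Recompute Kahn (smallest-id tiebreak):
  initial in-degrees: [1, 3, 2, 4, 0, 1]
  ready (indeg=0): [4]
  pop 4: indeg[0]->0; indeg[1]->2; indeg[3]->3; indeg[5]->0 | ready=[0, 5] | order so far=[4]
  pop 0: indeg[2]->1 | ready=[5] | order so far=[4, 0]
  pop 5: indeg[1]->1; indeg[2]->0; indeg[3]->2 | ready=[2] | order so far=[4, 0, 5]
  pop 2: indeg[1]->0; indeg[3]->1 | ready=[1] | order so far=[4, 0, 5, 2]
  pop 1: indeg[3]->0 | ready=[3] | order so far=[4, 0, 5, 2, 1]
  pop 3: no out-edges | ready=[] | order so far=[4, 0, 5, 2, 1, 3]
New canonical toposort: [4, 0, 5, 2, 1, 3]
Compare positions:
  Node 0: index 1 -> 1 (same)
  Node 1: index 3 -> 4 (moved)
  Node 2: index 4 -> 3 (moved)
  Node 3: index 5 -> 5 (same)
  Node 4: index 0 -> 0 (same)
  Node 5: index 2 -> 2 (same)
Nodes that changed position: 1 2

Answer: 1 2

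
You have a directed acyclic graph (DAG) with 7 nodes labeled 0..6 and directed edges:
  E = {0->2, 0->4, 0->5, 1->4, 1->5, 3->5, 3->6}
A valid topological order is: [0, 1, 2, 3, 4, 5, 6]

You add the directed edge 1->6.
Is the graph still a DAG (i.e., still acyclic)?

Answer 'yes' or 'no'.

Given toposort: [0, 1, 2, 3, 4, 5, 6]
Position of 1: index 1; position of 6: index 6
New edge 1->6: forward
Forward edge: respects the existing order. Still a DAG, same toposort still valid.
Still a DAG? yes

Answer: yes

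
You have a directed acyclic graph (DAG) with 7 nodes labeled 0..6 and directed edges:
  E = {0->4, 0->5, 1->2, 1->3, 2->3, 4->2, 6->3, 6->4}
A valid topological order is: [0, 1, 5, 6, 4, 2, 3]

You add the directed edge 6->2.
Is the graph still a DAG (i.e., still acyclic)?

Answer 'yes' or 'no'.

Given toposort: [0, 1, 5, 6, 4, 2, 3]
Position of 6: index 3; position of 2: index 5
New edge 6->2: forward
Forward edge: respects the existing order. Still a DAG, same toposort still valid.
Still a DAG? yes

Answer: yes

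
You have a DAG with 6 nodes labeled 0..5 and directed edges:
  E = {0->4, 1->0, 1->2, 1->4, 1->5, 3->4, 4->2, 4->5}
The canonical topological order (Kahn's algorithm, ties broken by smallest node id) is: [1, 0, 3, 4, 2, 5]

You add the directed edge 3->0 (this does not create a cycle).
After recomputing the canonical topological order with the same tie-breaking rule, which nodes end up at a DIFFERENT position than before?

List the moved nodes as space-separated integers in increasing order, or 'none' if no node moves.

Old toposort: [1, 0, 3, 4, 2, 5]
Added edge 3->0
Recompute Kahn (smallest-id tiebreak):
  initial in-degrees: [2, 0, 2, 0, 3, 2]
  ready (indeg=0): [1, 3]
  pop 1: indeg[0]->1; indeg[2]->1; indeg[4]->2; indeg[5]->1 | ready=[3] | order so far=[1]
  pop 3: indeg[0]->0; indeg[4]->1 | ready=[0] | order so far=[1, 3]
  pop 0: indeg[4]->0 | ready=[4] | order so far=[1, 3, 0]
  pop 4: indeg[2]->0; indeg[5]->0 | ready=[2, 5] | order so far=[1, 3, 0, 4]
  pop 2: no out-edges | ready=[5] | order so far=[1, 3, 0, 4, 2]
  pop 5: no out-edges | ready=[] | order so far=[1, 3, 0, 4, 2, 5]
New canonical toposort: [1, 3, 0, 4, 2, 5]
Compare positions:
  Node 0: index 1 -> 2 (moved)
  Node 1: index 0 -> 0 (same)
  Node 2: index 4 -> 4 (same)
  Node 3: index 2 -> 1 (moved)
  Node 4: index 3 -> 3 (same)
  Node 5: index 5 -> 5 (same)
Nodes that changed position: 0 3

Answer: 0 3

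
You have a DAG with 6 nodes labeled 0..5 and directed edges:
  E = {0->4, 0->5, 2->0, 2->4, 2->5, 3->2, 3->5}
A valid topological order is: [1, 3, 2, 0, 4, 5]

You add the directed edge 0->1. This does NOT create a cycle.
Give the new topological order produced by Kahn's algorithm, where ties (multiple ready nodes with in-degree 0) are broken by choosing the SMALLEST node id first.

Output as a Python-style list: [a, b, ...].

Old toposort: [1, 3, 2, 0, 4, 5]
Added edge: 0->1
Position of 0 (3) > position of 1 (0). Must reorder: 0 must now come before 1.
Run Kahn's algorithm (break ties by smallest node id):
  initial in-degrees: [1, 1, 1, 0, 2, 3]
  ready (indeg=0): [3]
  pop 3: indeg[2]->0; indeg[5]->2 | ready=[2] | order so far=[3]
  pop 2: indeg[0]->0; indeg[4]->1; indeg[5]->1 | ready=[0] | order so far=[3, 2]
  pop 0: indeg[1]->0; indeg[4]->0; indeg[5]->0 | ready=[1, 4, 5] | order so far=[3, 2, 0]
  pop 1: no out-edges | ready=[4, 5] | order so far=[3, 2, 0, 1]
  pop 4: no out-edges | ready=[5] | order so far=[3, 2, 0, 1, 4]
  pop 5: no out-edges | ready=[] | order so far=[3, 2, 0, 1, 4, 5]
  Result: [3, 2, 0, 1, 4, 5]

Answer: [3, 2, 0, 1, 4, 5]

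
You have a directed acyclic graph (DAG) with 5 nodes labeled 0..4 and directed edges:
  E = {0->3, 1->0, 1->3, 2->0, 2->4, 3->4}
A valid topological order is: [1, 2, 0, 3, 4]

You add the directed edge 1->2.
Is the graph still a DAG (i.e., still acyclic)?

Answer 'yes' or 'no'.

Given toposort: [1, 2, 0, 3, 4]
Position of 1: index 0; position of 2: index 1
New edge 1->2: forward
Forward edge: respects the existing order. Still a DAG, same toposort still valid.
Still a DAG? yes

Answer: yes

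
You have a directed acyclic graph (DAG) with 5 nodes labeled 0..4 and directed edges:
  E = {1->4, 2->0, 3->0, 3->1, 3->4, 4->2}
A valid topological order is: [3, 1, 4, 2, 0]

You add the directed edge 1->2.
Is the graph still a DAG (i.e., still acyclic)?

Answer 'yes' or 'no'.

Given toposort: [3, 1, 4, 2, 0]
Position of 1: index 1; position of 2: index 3
New edge 1->2: forward
Forward edge: respects the existing order. Still a DAG, same toposort still valid.
Still a DAG? yes

Answer: yes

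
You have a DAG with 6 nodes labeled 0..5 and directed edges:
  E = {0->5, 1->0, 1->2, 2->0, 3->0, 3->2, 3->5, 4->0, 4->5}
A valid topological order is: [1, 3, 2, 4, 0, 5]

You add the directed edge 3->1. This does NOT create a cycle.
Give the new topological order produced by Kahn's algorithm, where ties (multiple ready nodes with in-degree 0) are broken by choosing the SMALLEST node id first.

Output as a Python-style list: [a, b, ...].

Old toposort: [1, 3, 2, 4, 0, 5]
Added edge: 3->1
Position of 3 (1) > position of 1 (0). Must reorder: 3 must now come before 1.
Run Kahn's algorithm (break ties by smallest node id):
  initial in-degrees: [4, 1, 2, 0, 0, 3]
  ready (indeg=0): [3, 4]
  pop 3: indeg[0]->3; indeg[1]->0; indeg[2]->1; indeg[5]->2 | ready=[1, 4] | order so far=[3]
  pop 1: indeg[0]->2; indeg[2]->0 | ready=[2, 4] | order so far=[3, 1]
  pop 2: indeg[0]->1 | ready=[4] | order so far=[3, 1, 2]
  pop 4: indeg[0]->0; indeg[5]->1 | ready=[0] | order so far=[3, 1, 2, 4]
  pop 0: indeg[5]->0 | ready=[5] | order so far=[3, 1, 2, 4, 0]
  pop 5: no out-edges | ready=[] | order so far=[3, 1, 2, 4, 0, 5]
  Result: [3, 1, 2, 4, 0, 5]

Answer: [3, 1, 2, 4, 0, 5]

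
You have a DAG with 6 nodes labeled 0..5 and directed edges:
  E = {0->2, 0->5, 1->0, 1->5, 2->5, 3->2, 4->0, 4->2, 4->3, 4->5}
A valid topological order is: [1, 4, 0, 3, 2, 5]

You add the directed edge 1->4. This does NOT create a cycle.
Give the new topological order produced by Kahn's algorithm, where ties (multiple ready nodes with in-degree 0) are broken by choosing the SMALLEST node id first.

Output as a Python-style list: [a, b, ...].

Answer: [1, 4, 0, 3, 2, 5]

Derivation:
Old toposort: [1, 4, 0, 3, 2, 5]
Added edge: 1->4
Position of 1 (0) < position of 4 (1). Old order still valid.
Run Kahn's algorithm (break ties by smallest node id):
  initial in-degrees: [2, 0, 3, 1, 1, 4]
  ready (indeg=0): [1]
  pop 1: indeg[0]->1; indeg[4]->0; indeg[5]->3 | ready=[4] | order so far=[1]
  pop 4: indeg[0]->0; indeg[2]->2; indeg[3]->0; indeg[5]->2 | ready=[0, 3] | order so far=[1, 4]
  pop 0: indeg[2]->1; indeg[5]->1 | ready=[3] | order so far=[1, 4, 0]
  pop 3: indeg[2]->0 | ready=[2] | order so far=[1, 4, 0, 3]
  pop 2: indeg[5]->0 | ready=[5] | order so far=[1, 4, 0, 3, 2]
  pop 5: no out-edges | ready=[] | order so far=[1, 4, 0, 3, 2, 5]
  Result: [1, 4, 0, 3, 2, 5]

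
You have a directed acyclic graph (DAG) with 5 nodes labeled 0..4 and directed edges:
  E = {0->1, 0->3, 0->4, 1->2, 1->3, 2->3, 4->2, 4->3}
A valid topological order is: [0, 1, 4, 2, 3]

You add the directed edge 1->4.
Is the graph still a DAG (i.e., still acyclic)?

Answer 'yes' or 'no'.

Given toposort: [0, 1, 4, 2, 3]
Position of 1: index 1; position of 4: index 2
New edge 1->4: forward
Forward edge: respects the existing order. Still a DAG, same toposort still valid.
Still a DAG? yes

Answer: yes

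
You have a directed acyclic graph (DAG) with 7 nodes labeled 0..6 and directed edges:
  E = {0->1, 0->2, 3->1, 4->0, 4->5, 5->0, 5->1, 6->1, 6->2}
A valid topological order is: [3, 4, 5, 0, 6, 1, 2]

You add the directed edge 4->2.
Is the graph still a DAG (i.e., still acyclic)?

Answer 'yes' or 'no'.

Answer: yes

Derivation:
Given toposort: [3, 4, 5, 0, 6, 1, 2]
Position of 4: index 1; position of 2: index 6
New edge 4->2: forward
Forward edge: respects the existing order. Still a DAG, same toposort still valid.
Still a DAG? yes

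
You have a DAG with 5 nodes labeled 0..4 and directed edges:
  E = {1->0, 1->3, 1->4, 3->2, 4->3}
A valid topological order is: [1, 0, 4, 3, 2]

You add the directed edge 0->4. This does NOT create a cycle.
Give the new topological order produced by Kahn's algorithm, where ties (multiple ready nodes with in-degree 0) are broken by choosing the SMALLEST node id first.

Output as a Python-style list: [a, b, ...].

Answer: [1, 0, 4, 3, 2]

Derivation:
Old toposort: [1, 0, 4, 3, 2]
Added edge: 0->4
Position of 0 (1) < position of 4 (2). Old order still valid.
Run Kahn's algorithm (break ties by smallest node id):
  initial in-degrees: [1, 0, 1, 2, 2]
  ready (indeg=0): [1]
  pop 1: indeg[0]->0; indeg[3]->1; indeg[4]->1 | ready=[0] | order so far=[1]
  pop 0: indeg[4]->0 | ready=[4] | order so far=[1, 0]
  pop 4: indeg[3]->0 | ready=[3] | order so far=[1, 0, 4]
  pop 3: indeg[2]->0 | ready=[2] | order so far=[1, 0, 4, 3]
  pop 2: no out-edges | ready=[] | order so far=[1, 0, 4, 3, 2]
  Result: [1, 0, 4, 3, 2]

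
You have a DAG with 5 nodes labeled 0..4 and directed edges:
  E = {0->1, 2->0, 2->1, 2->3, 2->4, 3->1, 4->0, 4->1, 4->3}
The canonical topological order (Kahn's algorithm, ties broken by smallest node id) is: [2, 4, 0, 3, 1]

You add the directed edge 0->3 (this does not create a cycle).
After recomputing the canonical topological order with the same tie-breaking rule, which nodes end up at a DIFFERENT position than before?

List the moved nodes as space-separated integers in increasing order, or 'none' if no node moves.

Answer: none

Derivation:
Old toposort: [2, 4, 0, 3, 1]
Added edge 0->3
Recompute Kahn (smallest-id tiebreak):
  initial in-degrees: [2, 4, 0, 3, 1]
  ready (indeg=0): [2]
  pop 2: indeg[0]->1; indeg[1]->3; indeg[3]->2; indeg[4]->0 | ready=[4] | order so far=[2]
  pop 4: indeg[0]->0; indeg[1]->2; indeg[3]->1 | ready=[0] | order so far=[2, 4]
  pop 0: indeg[1]->1; indeg[3]->0 | ready=[3] | order so far=[2, 4, 0]
  pop 3: indeg[1]->0 | ready=[1] | order so far=[2, 4, 0, 3]
  pop 1: no out-edges | ready=[] | order so far=[2, 4, 0, 3, 1]
New canonical toposort: [2, 4, 0, 3, 1]
Compare positions:
  Node 0: index 2 -> 2 (same)
  Node 1: index 4 -> 4 (same)
  Node 2: index 0 -> 0 (same)
  Node 3: index 3 -> 3 (same)
  Node 4: index 1 -> 1 (same)
Nodes that changed position: none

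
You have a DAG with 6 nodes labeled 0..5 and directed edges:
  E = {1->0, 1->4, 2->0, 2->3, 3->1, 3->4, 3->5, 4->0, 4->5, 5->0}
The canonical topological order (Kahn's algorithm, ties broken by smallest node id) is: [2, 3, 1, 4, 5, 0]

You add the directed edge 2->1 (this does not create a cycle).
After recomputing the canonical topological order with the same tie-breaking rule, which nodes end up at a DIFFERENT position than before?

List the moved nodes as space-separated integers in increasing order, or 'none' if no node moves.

Old toposort: [2, 3, 1, 4, 5, 0]
Added edge 2->1
Recompute Kahn (smallest-id tiebreak):
  initial in-degrees: [4, 2, 0, 1, 2, 2]
  ready (indeg=0): [2]
  pop 2: indeg[0]->3; indeg[1]->1; indeg[3]->0 | ready=[3] | order so far=[2]
  pop 3: indeg[1]->0; indeg[4]->1; indeg[5]->1 | ready=[1] | order so far=[2, 3]
  pop 1: indeg[0]->2; indeg[4]->0 | ready=[4] | order so far=[2, 3, 1]
  pop 4: indeg[0]->1; indeg[5]->0 | ready=[5] | order so far=[2, 3, 1, 4]
  pop 5: indeg[0]->0 | ready=[0] | order so far=[2, 3, 1, 4, 5]
  pop 0: no out-edges | ready=[] | order so far=[2, 3, 1, 4, 5, 0]
New canonical toposort: [2, 3, 1, 4, 5, 0]
Compare positions:
  Node 0: index 5 -> 5 (same)
  Node 1: index 2 -> 2 (same)
  Node 2: index 0 -> 0 (same)
  Node 3: index 1 -> 1 (same)
  Node 4: index 3 -> 3 (same)
  Node 5: index 4 -> 4 (same)
Nodes that changed position: none

Answer: none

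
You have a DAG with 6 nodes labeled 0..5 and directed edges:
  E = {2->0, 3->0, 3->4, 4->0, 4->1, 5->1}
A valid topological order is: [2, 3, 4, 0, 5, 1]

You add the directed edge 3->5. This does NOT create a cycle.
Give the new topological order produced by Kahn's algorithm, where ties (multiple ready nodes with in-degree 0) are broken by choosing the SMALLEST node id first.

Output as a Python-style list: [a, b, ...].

Old toposort: [2, 3, 4, 0, 5, 1]
Added edge: 3->5
Position of 3 (1) < position of 5 (4). Old order still valid.
Run Kahn's algorithm (break ties by smallest node id):
  initial in-degrees: [3, 2, 0, 0, 1, 1]
  ready (indeg=0): [2, 3]
  pop 2: indeg[0]->2 | ready=[3] | order so far=[2]
  pop 3: indeg[0]->1; indeg[4]->0; indeg[5]->0 | ready=[4, 5] | order so far=[2, 3]
  pop 4: indeg[0]->0; indeg[1]->1 | ready=[0, 5] | order so far=[2, 3, 4]
  pop 0: no out-edges | ready=[5] | order so far=[2, 3, 4, 0]
  pop 5: indeg[1]->0 | ready=[1] | order so far=[2, 3, 4, 0, 5]
  pop 1: no out-edges | ready=[] | order so far=[2, 3, 4, 0, 5, 1]
  Result: [2, 3, 4, 0, 5, 1]

Answer: [2, 3, 4, 0, 5, 1]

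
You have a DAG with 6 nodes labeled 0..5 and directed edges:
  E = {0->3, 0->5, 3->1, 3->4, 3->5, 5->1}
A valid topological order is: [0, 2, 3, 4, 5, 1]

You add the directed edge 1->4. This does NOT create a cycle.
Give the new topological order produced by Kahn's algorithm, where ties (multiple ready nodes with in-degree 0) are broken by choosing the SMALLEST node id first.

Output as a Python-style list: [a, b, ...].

Old toposort: [0, 2, 3, 4, 5, 1]
Added edge: 1->4
Position of 1 (5) > position of 4 (3). Must reorder: 1 must now come before 4.
Run Kahn's algorithm (break ties by smallest node id):
  initial in-degrees: [0, 2, 0, 1, 2, 2]
  ready (indeg=0): [0, 2]
  pop 0: indeg[3]->0; indeg[5]->1 | ready=[2, 3] | order so far=[0]
  pop 2: no out-edges | ready=[3] | order so far=[0, 2]
  pop 3: indeg[1]->1; indeg[4]->1; indeg[5]->0 | ready=[5] | order so far=[0, 2, 3]
  pop 5: indeg[1]->0 | ready=[1] | order so far=[0, 2, 3, 5]
  pop 1: indeg[4]->0 | ready=[4] | order so far=[0, 2, 3, 5, 1]
  pop 4: no out-edges | ready=[] | order so far=[0, 2, 3, 5, 1, 4]
  Result: [0, 2, 3, 5, 1, 4]

Answer: [0, 2, 3, 5, 1, 4]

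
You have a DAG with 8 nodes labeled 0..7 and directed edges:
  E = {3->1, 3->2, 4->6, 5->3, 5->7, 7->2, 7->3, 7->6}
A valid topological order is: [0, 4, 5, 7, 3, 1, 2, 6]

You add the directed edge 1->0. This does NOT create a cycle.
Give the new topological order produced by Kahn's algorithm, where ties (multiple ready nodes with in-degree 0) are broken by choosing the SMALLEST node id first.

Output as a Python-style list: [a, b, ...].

Answer: [4, 5, 7, 3, 1, 0, 2, 6]

Derivation:
Old toposort: [0, 4, 5, 7, 3, 1, 2, 6]
Added edge: 1->0
Position of 1 (5) > position of 0 (0). Must reorder: 1 must now come before 0.
Run Kahn's algorithm (break ties by smallest node id):
  initial in-degrees: [1, 1, 2, 2, 0, 0, 2, 1]
  ready (indeg=0): [4, 5]
  pop 4: indeg[6]->1 | ready=[5] | order so far=[4]
  pop 5: indeg[3]->1; indeg[7]->0 | ready=[7] | order so far=[4, 5]
  pop 7: indeg[2]->1; indeg[3]->0; indeg[6]->0 | ready=[3, 6] | order so far=[4, 5, 7]
  pop 3: indeg[1]->0; indeg[2]->0 | ready=[1, 2, 6] | order so far=[4, 5, 7, 3]
  pop 1: indeg[0]->0 | ready=[0, 2, 6] | order so far=[4, 5, 7, 3, 1]
  pop 0: no out-edges | ready=[2, 6] | order so far=[4, 5, 7, 3, 1, 0]
  pop 2: no out-edges | ready=[6] | order so far=[4, 5, 7, 3, 1, 0, 2]
  pop 6: no out-edges | ready=[] | order so far=[4, 5, 7, 3, 1, 0, 2, 6]
  Result: [4, 5, 7, 3, 1, 0, 2, 6]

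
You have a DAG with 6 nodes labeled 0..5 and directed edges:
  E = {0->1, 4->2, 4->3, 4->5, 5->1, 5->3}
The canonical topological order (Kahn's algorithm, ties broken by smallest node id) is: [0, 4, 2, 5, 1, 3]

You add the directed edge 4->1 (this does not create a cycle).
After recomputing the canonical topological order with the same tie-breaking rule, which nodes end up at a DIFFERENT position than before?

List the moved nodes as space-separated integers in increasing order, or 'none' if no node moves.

Answer: none

Derivation:
Old toposort: [0, 4, 2, 5, 1, 3]
Added edge 4->1
Recompute Kahn (smallest-id tiebreak):
  initial in-degrees: [0, 3, 1, 2, 0, 1]
  ready (indeg=0): [0, 4]
  pop 0: indeg[1]->2 | ready=[4] | order so far=[0]
  pop 4: indeg[1]->1; indeg[2]->0; indeg[3]->1; indeg[5]->0 | ready=[2, 5] | order so far=[0, 4]
  pop 2: no out-edges | ready=[5] | order so far=[0, 4, 2]
  pop 5: indeg[1]->0; indeg[3]->0 | ready=[1, 3] | order so far=[0, 4, 2, 5]
  pop 1: no out-edges | ready=[3] | order so far=[0, 4, 2, 5, 1]
  pop 3: no out-edges | ready=[] | order so far=[0, 4, 2, 5, 1, 3]
New canonical toposort: [0, 4, 2, 5, 1, 3]
Compare positions:
  Node 0: index 0 -> 0 (same)
  Node 1: index 4 -> 4 (same)
  Node 2: index 2 -> 2 (same)
  Node 3: index 5 -> 5 (same)
  Node 4: index 1 -> 1 (same)
  Node 5: index 3 -> 3 (same)
Nodes that changed position: none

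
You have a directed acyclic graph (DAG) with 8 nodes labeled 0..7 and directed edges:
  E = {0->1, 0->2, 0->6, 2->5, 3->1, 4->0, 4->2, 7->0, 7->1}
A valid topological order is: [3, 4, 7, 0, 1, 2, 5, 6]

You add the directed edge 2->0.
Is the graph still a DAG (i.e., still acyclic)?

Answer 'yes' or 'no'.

Answer: no

Derivation:
Given toposort: [3, 4, 7, 0, 1, 2, 5, 6]
Position of 2: index 5; position of 0: index 3
New edge 2->0: backward (u after v in old order)
Backward edge: old toposort is now invalid. Check if this creates a cycle.
Does 0 already reach 2? Reachable from 0: [0, 1, 2, 5, 6]. YES -> cycle!
Still a DAG? no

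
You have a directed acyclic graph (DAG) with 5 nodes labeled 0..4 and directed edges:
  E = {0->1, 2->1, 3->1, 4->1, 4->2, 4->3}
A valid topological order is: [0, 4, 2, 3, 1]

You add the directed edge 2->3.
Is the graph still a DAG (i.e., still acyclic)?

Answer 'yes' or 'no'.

Answer: yes

Derivation:
Given toposort: [0, 4, 2, 3, 1]
Position of 2: index 2; position of 3: index 3
New edge 2->3: forward
Forward edge: respects the existing order. Still a DAG, same toposort still valid.
Still a DAG? yes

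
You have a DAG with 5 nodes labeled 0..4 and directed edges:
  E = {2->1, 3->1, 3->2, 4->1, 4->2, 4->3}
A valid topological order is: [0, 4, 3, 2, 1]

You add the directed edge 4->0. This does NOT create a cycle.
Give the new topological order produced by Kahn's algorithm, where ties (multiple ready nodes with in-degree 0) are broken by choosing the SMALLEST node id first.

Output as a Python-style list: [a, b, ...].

Answer: [4, 0, 3, 2, 1]

Derivation:
Old toposort: [0, 4, 3, 2, 1]
Added edge: 4->0
Position of 4 (1) > position of 0 (0). Must reorder: 4 must now come before 0.
Run Kahn's algorithm (break ties by smallest node id):
  initial in-degrees: [1, 3, 2, 1, 0]
  ready (indeg=0): [4]
  pop 4: indeg[0]->0; indeg[1]->2; indeg[2]->1; indeg[3]->0 | ready=[0, 3] | order so far=[4]
  pop 0: no out-edges | ready=[3] | order so far=[4, 0]
  pop 3: indeg[1]->1; indeg[2]->0 | ready=[2] | order so far=[4, 0, 3]
  pop 2: indeg[1]->0 | ready=[1] | order so far=[4, 0, 3, 2]
  pop 1: no out-edges | ready=[] | order so far=[4, 0, 3, 2, 1]
  Result: [4, 0, 3, 2, 1]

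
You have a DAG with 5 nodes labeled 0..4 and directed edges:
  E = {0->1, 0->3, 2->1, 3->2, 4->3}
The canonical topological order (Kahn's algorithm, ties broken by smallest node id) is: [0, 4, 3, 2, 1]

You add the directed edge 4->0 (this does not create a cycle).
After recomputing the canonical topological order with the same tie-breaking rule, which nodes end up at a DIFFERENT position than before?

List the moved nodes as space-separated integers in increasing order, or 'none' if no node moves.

Answer: 0 4

Derivation:
Old toposort: [0, 4, 3, 2, 1]
Added edge 4->0
Recompute Kahn (smallest-id tiebreak):
  initial in-degrees: [1, 2, 1, 2, 0]
  ready (indeg=0): [4]
  pop 4: indeg[0]->0; indeg[3]->1 | ready=[0] | order so far=[4]
  pop 0: indeg[1]->1; indeg[3]->0 | ready=[3] | order so far=[4, 0]
  pop 3: indeg[2]->0 | ready=[2] | order so far=[4, 0, 3]
  pop 2: indeg[1]->0 | ready=[1] | order so far=[4, 0, 3, 2]
  pop 1: no out-edges | ready=[] | order so far=[4, 0, 3, 2, 1]
New canonical toposort: [4, 0, 3, 2, 1]
Compare positions:
  Node 0: index 0 -> 1 (moved)
  Node 1: index 4 -> 4 (same)
  Node 2: index 3 -> 3 (same)
  Node 3: index 2 -> 2 (same)
  Node 4: index 1 -> 0 (moved)
Nodes that changed position: 0 4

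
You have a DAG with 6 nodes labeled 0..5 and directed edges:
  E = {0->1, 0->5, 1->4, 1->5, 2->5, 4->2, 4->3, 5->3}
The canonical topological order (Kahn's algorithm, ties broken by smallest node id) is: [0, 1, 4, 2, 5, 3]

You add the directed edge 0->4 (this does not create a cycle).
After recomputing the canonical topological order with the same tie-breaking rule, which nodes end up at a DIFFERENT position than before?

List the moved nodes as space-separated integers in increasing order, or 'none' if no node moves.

Old toposort: [0, 1, 4, 2, 5, 3]
Added edge 0->4
Recompute Kahn (smallest-id tiebreak):
  initial in-degrees: [0, 1, 1, 2, 2, 3]
  ready (indeg=0): [0]
  pop 0: indeg[1]->0; indeg[4]->1; indeg[5]->2 | ready=[1] | order so far=[0]
  pop 1: indeg[4]->0; indeg[5]->1 | ready=[4] | order so far=[0, 1]
  pop 4: indeg[2]->0; indeg[3]->1 | ready=[2] | order so far=[0, 1, 4]
  pop 2: indeg[5]->0 | ready=[5] | order so far=[0, 1, 4, 2]
  pop 5: indeg[3]->0 | ready=[3] | order so far=[0, 1, 4, 2, 5]
  pop 3: no out-edges | ready=[] | order so far=[0, 1, 4, 2, 5, 3]
New canonical toposort: [0, 1, 4, 2, 5, 3]
Compare positions:
  Node 0: index 0 -> 0 (same)
  Node 1: index 1 -> 1 (same)
  Node 2: index 3 -> 3 (same)
  Node 3: index 5 -> 5 (same)
  Node 4: index 2 -> 2 (same)
  Node 5: index 4 -> 4 (same)
Nodes that changed position: none

Answer: none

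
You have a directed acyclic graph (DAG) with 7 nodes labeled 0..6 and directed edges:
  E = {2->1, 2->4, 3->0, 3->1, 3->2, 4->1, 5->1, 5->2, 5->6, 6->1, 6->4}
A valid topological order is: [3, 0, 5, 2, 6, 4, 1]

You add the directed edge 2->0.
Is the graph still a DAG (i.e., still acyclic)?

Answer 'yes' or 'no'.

Answer: yes

Derivation:
Given toposort: [3, 0, 5, 2, 6, 4, 1]
Position of 2: index 3; position of 0: index 1
New edge 2->0: backward (u after v in old order)
Backward edge: old toposort is now invalid. Check if this creates a cycle.
Does 0 already reach 2? Reachable from 0: [0]. NO -> still a DAG (reorder needed).
Still a DAG? yes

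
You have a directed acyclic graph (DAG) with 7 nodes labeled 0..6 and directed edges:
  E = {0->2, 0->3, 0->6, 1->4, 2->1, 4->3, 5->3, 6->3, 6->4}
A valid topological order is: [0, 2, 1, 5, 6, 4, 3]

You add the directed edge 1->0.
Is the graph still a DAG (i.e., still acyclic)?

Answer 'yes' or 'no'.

Answer: no

Derivation:
Given toposort: [0, 2, 1, 5, 6, 4, 3]
Position of 1: index 2; position of 0: index 0
New edge 1->0: backward (u after v in old order)
Backward edge: old toposort is now invalid. Check if this creates a cycle.
Does 0 already reach 1? Reachable from 0: [0, 1, 2, 3, 4, 6]. YES -> cycle!
Still a DAG? no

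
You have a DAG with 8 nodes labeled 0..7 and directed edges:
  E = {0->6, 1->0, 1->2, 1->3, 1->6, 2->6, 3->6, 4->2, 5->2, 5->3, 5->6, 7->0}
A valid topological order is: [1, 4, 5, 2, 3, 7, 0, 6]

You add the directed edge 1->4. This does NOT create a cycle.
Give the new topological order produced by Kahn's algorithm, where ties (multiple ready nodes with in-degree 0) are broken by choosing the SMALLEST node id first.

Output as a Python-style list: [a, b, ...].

Answer: [1, 4, 5, 2, 3, 7, 0, 6]

Derivation:
Old toposort: [1, 4, 5, 2, 3, 7, 0, 6]
Added edge: 1->4
Position of 1 (0) < position of 4 (1). Old order still valid.
Run Kahn's algorithm (break ties by smallest node id):
  initial in-degrees: [2, 0, 3, 2, 1, 0, 5, 0]
  ready (indeg=0): [1, 5, 7]
  pop 1: indeg[0]->1; indeg[2]->2; indeg[3]->1; indeg[4]->0; indeg[6]->4 | ready=[4, 5, 7] | order so far=[1]
  pop 4: indeg[2]->1 | ready=[5, 7] | order so far=[1, 4]
  pop 5: indeg[2]->0; indeg[3]->0; indeg[6]->3 | ready=[2, 3, 7] | order so far=[1, 4, 5]
  pop 2: indeg[6]->2 | ready=[3, 7] | order so far=[1, 4, 5, 2]
  pop 3: indeg[6]->1 | ready=[7] | order so far=[1, 4, 5, 2, 3]
  pop 7: indeg[0]->0 | ready=[0] | order so far=[1, 4, 5, 2, 3, 7]
  pop 0: indeg[6]->0 | ready=[6] | order so far=[1, 4, 5, 2, 3, 7, 0]
  pop 6: no out-edges | ready=[] | order so far=[1, 4, 5, 2, 3, 7, 0, 6]
  Result: [1, 4, 5, 2, 3, 7, 0, 6]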